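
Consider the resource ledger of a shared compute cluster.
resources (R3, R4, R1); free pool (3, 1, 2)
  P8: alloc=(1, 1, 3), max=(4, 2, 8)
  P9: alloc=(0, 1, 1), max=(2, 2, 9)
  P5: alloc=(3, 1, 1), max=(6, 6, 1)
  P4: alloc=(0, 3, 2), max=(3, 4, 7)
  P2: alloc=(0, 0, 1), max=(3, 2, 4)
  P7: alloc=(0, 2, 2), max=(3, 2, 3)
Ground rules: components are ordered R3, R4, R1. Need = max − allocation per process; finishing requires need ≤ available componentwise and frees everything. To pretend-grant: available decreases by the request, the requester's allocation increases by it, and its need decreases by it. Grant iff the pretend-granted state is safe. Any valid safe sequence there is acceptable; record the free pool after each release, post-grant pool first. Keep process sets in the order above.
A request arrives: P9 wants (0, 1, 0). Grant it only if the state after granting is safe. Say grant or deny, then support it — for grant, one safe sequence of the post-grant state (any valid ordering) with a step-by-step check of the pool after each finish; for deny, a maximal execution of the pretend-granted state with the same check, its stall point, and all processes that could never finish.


GRANT. The post-grant state is safe; one safe sequence: P7, P2, P8, P4, P9, P5.
Key observation: (3, 0, 2) free after granting still covers P7 first, and each release covers the next.
Step-by-step check of the post-grant state:
  pool = (3, 0, 2)
  P7 needs (3, 0, 1) <= (3, 0, 2) -> finishes; pool += (0, 2, 2) = (3, 2, 4)
  P2 needs (3, 2, 3) <= (3, 2, 4) -> finishes; pool += (0, 0, 1) = (3, 2, 5)
  P8 needs (3, 1, 5) <= (3, 2, 5) -> finishes; pool += (1, 1, 3) = (4, 3, 8)
  P4 needs (3, 1, 5) <= (4, 3, 8) -> finishes; pool += (0, 3, 2) = (4, 6, 10)
  P9 needs (2, 0, 8) <= (4, 6, 10) -> finishes; pool += (0, 2, 1) = (4, 8, 11)
  P5 needs (3, 5, 0) <= (4, 8, 11) -> finishes; pool += (3, 1, 1) = (7, 9, 12)


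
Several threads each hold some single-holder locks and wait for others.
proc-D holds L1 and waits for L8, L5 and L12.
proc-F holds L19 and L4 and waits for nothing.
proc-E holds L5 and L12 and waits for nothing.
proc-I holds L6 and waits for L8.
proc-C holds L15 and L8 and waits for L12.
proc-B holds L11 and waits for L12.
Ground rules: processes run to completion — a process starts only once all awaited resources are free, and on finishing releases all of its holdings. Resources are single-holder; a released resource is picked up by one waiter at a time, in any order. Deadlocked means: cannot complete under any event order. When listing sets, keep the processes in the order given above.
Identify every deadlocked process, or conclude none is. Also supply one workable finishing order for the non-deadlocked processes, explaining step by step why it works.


No process is deadlocked.
Key observation: all waits point, directly or indirectly, at processes that can finish, so nothing is permanently blocked.
A valid finishing order for the others: proc-E, proc-B, proc-C, proc-F, proc-I, proc-D.
Step-by-step check:
  run proc-E (it waits on nothing); releases L5 and L12
  proc-B waits on L12 — all released -> runs and releases L11
  proc-C waits on L12 — all released -> runs and releases L15 and L8
  run proc-F (it waits on nothing); releases L19 and L4
  proc-I waits on L8 — all released -> runs and releases L6
  proc-D waits on L8, L5 and L12 — all released -> runs and releases L1


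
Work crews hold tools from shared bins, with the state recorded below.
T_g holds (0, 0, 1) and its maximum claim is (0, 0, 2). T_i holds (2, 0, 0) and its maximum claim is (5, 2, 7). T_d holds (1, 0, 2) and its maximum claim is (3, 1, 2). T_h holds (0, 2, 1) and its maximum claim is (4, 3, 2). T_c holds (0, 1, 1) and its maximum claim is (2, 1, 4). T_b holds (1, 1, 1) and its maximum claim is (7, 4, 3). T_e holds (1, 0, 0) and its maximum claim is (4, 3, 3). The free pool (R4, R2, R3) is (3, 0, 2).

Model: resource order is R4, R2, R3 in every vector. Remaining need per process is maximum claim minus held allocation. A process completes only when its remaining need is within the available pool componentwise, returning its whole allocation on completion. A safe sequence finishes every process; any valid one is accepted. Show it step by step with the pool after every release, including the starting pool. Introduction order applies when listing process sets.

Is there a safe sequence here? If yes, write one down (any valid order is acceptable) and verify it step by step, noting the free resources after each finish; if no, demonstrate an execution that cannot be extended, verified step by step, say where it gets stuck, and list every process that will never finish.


The state is SAFE; one workable sequence: T_g, T_c, T_d, T_h, T_e, T_i, T_b.
Key observation: the order's first zero-slack moment is T_c ((2, 0, 3) needed, (3, 0, 3) free — a requested resource with nothing to spare).
Verifying each step:
  pool = (3, 0, 2)
  T_g: need (0, 0, 1) fits (3, 0, 2); releases (0, 0, 1), pool now (3, 0, 3)
  T_c: need (2, 0, 3) fits (3, 0, 3); releases (0, 1, 1), pool now (3, 1, 4)
  T_d: need (2, 1, 0) fits (3, 1, 4); releases (1, 0, 2), pool now (4, 1, 6)
  T_h: need (4, 1, 1) fits (4, 1, 6); releases (0, 2, 1), pool now (4, 3, 7)
  T_e: need (3, 3, 3) fits (4, 3, 7); releases (1, 0, 0), pool now (5, 3, 7)
  T_i: need (3, 2, 7) fits (5, 3, 7); releases (2, 0, 0), pool now (7, 3, 7)
  T_b: need (6, 3, 2) fits (7, 3, 7); releases (1, 1, 1), pool now (8, 4, 8)


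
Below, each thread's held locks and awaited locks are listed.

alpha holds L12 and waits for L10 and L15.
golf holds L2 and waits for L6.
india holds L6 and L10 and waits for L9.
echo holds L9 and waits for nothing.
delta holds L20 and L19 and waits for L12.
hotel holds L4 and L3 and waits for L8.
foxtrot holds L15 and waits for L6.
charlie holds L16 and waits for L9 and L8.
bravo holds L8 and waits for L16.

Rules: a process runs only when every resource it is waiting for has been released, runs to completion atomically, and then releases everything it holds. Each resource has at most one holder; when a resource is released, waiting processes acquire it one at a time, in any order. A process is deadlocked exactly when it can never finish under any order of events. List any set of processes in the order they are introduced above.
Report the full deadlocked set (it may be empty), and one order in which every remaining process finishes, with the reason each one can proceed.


Deadlocked set: hotel, charlie and bravo.
Key observation: the wait chain closes on itself along bravo -> charlie -> bravo; hotel waits into the deadlock from upstream.
One completion order for the rest: echo, india, foxtrot, golf, alpha, delta.
Check, step by step:
  run echo (it waits on nothing); releases L9
  india: everything it awaited (L9) is free; runs, freeing L6 and L10
  foxtrot: everything it awaited (L6) is free; runs, freeing L15
  golf: everything it awaited (L6) is free; runs, freeing L2
  alpha: everything it awaited (L10 and L15) is free; runs, freeing L12
  delta: everything it awaited (L12) is free; runs, freeing L20 and L19


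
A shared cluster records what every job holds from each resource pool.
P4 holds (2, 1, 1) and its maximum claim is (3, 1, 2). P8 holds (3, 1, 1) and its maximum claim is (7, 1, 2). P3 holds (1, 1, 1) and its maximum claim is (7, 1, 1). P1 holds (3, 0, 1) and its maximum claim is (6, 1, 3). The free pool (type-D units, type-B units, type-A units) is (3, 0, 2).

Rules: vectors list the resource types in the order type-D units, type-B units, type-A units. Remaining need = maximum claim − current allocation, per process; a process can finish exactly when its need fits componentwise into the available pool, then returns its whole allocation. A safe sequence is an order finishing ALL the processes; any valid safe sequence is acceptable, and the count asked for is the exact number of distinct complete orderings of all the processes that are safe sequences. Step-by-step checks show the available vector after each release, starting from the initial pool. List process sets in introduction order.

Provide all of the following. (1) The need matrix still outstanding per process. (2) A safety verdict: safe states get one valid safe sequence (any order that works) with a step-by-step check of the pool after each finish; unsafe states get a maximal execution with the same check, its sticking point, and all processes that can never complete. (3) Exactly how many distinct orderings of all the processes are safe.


(1) Need matrix, components ordered type-D units, type-B units, type-A units:
  P4: (1, 0, 1)
  P8: (4, 0, 1)
  P3: (6, 0, 0)
  P1: (3, 1, 2)
(2) The state is SAFE; one workable sequence: P4, P1, P8, P3.
Key observation: the order's first zero-slack moment is P1 ((3, 1, 2) needed, (5, 1, 3) free — a requested resource with nothing to spare).
Verifying each step:
  pool = (3, 0, 2)
  P4: need (1, 0, 1) fits (3, 0, 2); releases (2, 1, 1), pool now (5, 1, 3)
  P1: need (3, 1, 2) fits (5, 1, 3); releases (3, 0, 1), pool now (8, 1, 4)
  P8: need (4, 0, 1) fits (8, 1, 4); releases (3, 1, 1), pool now (11, 2, 5)
  P3: need (6, 0, 0) fits (11, 2, 5); releases (1, 1, 1), pool now (12, 3, 6)
(3) Precisely 4 of the possible complete orderings are safe sequences.


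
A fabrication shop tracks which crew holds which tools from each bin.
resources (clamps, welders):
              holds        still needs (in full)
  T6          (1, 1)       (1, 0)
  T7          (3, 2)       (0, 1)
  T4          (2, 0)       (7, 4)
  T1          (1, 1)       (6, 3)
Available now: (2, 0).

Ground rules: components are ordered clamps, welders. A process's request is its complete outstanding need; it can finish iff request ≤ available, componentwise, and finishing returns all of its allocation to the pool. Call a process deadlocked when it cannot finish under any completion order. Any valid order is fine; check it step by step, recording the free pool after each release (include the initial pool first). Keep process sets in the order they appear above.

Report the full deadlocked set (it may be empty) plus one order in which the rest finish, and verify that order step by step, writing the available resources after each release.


The deadlocked set is empty.
Key observation: T6 fits the free pool immediately, and its release cascades until everyone finishes.
One completion order for the rest: T6, T7, T1, T4. Verifying each step:
  pool = (2, 0)
  T6: need (1, 0) fits (2, 0); releases (1, 1), pool now (3, 1)
  T7: need (0, 1) fits (3, 1); releases (3, 2), pool now (6, 3)
  T1: need (6, 3) fits (6, 3); releases (1, 1), pool now (7, 4)
  T4: need (7, 4) fits (7, 4); releases (2, 0), pool now (9, 4)


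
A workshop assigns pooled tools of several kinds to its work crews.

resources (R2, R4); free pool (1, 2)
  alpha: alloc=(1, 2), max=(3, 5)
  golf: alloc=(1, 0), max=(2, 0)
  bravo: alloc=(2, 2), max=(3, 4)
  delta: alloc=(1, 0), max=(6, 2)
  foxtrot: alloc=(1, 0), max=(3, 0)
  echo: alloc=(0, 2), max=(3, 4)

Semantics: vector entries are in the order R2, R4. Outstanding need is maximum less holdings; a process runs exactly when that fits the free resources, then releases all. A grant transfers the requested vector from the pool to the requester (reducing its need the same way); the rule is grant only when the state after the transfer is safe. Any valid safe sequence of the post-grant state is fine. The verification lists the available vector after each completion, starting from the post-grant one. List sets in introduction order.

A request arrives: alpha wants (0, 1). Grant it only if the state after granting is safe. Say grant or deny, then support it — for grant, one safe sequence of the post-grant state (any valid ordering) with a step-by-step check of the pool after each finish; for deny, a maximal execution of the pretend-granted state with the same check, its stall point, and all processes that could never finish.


DENY — the pretend-granted state is unsafe.
Key observation: no order helps: past golf, foxtrot, the free pool tops out at (3, 1), below what each blocked process needs in R4.
On the post-grant state, golf, foxtrot is a maximal run — nothing extends it. Check, step by step:
  pool = (1, 1)
  run golf (needs (1, 0), free (1, 1)); after release of (1, 0) the pool is (2, 1)
  run foxtrot (needs (2, 0), free (2, 1)); after release of (1, 0) the pool is (3, 1)
  blocked: alpha wants (2, 2), pool (3, 1) — not enough R4
  blocked: bravo wants (1, 2), pool (3, 1) — not enough R4
  blocked: delta wants (5, 2), pool (3, 1) — not enough R2 and R4
  blocked: echo wants (3, 2), pool (3, 1) — not enough R4
Post-grant, the permanently blocked set is alpha, bravo, delta and echo.


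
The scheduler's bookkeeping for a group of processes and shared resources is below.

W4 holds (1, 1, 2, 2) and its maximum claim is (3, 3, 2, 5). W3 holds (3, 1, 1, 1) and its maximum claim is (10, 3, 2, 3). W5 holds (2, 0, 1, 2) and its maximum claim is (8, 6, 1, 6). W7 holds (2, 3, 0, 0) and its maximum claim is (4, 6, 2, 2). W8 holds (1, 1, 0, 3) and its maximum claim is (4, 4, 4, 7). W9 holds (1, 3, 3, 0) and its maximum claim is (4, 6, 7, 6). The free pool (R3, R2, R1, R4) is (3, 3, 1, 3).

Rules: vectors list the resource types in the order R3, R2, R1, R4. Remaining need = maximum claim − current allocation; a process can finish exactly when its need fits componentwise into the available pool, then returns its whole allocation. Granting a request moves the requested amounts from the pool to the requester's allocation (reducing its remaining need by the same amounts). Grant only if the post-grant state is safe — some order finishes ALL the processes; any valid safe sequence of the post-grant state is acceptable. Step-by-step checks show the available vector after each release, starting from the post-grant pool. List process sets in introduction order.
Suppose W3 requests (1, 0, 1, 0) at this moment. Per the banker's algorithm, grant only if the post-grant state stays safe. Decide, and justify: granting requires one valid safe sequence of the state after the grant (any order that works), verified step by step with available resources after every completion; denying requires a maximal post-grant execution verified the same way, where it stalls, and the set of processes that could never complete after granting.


DENY. Granting would leave the state unsafe.
Key observation: after W4, W7 the pool peaks at (5, 7, 2, 5), and each blocked process is short somewhere: W3 on R3; W5 on R3; W8 on R1; W9 on R1, R4.
After a pretend grant, a maximal execution: W4, W7 — then nothing else fits. Verifying each step:
  pool = (2, 3, 0, 3)
  W4 needs (2, 2, 0, 3) <= (2, 3, 0, 3) -> finishes; pool += (1, 1, 2, 2) = (3, 4, 2, 5)
  W7 needs (2, 3, 2, 2) <= (3, 4, 2, 5) -> finishes; pool += (2, 3, 0, 0) = (5, 7, 2, 5)
  W3 still needs (6, 2, 0, 2) but only (5, 7, 2, 5) is free — short on R3
  W5 still needs (6, 6, 0, 4) but only (5, 7, 2, 5) is free — short on R3
  W8 still needs (3, 3, 4, 4) but only (5, 7, 2, 5) is free — short on R1
  W9 still needs (3, 3, 4, 6) but only (5, 7, 2, 5) is free — short on R1 and R4
Post-grant, the permanently blocked set is W3, W5, W8 and W9.


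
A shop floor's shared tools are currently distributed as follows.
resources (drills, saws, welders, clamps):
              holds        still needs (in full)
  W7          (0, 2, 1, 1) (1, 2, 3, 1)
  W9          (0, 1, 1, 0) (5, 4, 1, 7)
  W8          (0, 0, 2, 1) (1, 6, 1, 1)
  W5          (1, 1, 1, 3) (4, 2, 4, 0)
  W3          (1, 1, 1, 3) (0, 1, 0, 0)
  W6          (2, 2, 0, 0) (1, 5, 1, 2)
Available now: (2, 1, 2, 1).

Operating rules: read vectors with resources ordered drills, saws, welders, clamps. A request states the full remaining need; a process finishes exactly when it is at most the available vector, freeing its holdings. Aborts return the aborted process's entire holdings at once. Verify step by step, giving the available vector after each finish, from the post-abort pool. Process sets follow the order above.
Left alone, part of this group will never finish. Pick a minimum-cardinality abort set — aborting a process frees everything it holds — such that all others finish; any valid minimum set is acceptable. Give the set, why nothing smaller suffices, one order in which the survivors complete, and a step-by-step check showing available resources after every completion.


Abort W9.
Key observation: W6 had no path to completion before; after the abort of W9 ((0, 1, 1, 0) returned), step 3 is where it fits.
Why nothing smaller works: aborting no one leaves the state deadlocked as given.
One survivor order: W7, W3, W6, W8, W5. Step-by-step check (post-abort pool first):
  pool = (2, 2, 3, 1)
  W7: need (1, 2, 3, 1) fits (2, 2, 3, 1); releases (0, 2, 1, 1), pool now (2, 4, 4, 2)
  W3: need (0, 1, 0, 0) fits (2, 4, 4, 2); releases (1, 1, 1, 3), pool now (3, 5, 5, 5)
  W6: need (1, 5, 1, 2) fits (3, 5, 5, 5); releases (2, 2, 0, 0), pool now (5, 7, 5, 5)
  W8: need (1, 6, 1, 1) fits (5, 7, 5, 5); releases (0, 0, 2, 1), pool now (5, 7, 7, 6)
  W5: need (4, 2, 4, 0) fits (5, 7, 7, 6); releases (1, 1, 1, 3), pool now (6, 8, 8, 9)


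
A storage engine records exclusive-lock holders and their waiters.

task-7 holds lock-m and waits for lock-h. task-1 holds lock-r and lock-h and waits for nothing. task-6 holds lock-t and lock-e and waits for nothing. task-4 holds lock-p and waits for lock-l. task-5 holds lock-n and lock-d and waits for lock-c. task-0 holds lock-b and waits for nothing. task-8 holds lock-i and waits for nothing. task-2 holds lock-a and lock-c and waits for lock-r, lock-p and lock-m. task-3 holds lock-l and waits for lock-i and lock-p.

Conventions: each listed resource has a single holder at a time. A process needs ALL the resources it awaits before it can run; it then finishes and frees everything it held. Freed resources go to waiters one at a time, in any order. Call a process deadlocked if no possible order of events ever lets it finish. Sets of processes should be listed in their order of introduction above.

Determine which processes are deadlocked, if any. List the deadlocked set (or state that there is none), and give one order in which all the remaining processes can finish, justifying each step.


Deadlocked: task-4, task-5, task-2 and task-3.
Key observation: the cycle task-4 -> task-3 -> task-4 can never break — each member waits on the next; task-5 and task-2 wait into the deadlock from upstream.
The rest can finish in the order task-6, task-0, task-8, task-1, task-7.
Step-by-step check:
  task-6: no waits; runs immediately, freeing lock-t and lock-e
  task-0: no waits; runs immediately, freeing lock-b
  task-8: no waits; runs immediately, freeing lock-i
  task-1: no waits; runs immediately, freeing lock-r and lock-h
  run task-7 (all its waits — lock-h — are resolved); releases lock-m


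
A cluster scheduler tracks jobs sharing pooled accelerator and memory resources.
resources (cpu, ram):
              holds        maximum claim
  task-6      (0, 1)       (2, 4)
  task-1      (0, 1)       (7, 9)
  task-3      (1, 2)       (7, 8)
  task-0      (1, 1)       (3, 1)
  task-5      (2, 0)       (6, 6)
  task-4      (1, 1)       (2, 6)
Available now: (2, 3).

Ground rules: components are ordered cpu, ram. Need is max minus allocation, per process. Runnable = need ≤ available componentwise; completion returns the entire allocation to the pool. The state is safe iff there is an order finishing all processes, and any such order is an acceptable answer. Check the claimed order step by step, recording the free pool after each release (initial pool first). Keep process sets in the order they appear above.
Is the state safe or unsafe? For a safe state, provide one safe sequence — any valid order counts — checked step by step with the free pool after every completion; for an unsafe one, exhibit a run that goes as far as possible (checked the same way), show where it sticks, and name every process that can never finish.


SAFE, for example via the order task-6, task-0, task-4, task-5, task-3, task-1.
Key observation: the order's first zero-slack moment is task-6 ((2, 3) needed, (2, 3) free — a requested resource with nothing to spare).
Verifying each step:
  pool = (2, 3)
  run task-6 (needs (2, 3), free (2, 3)); after release of (0, 1) the pool is (2, 4)
  run task-0 (needs (2, 0), free (2, 4)); after release of (1, 1) the pool is (3, 5)
  run task-4 (needs (1, 5), free (3, 5)); after release of (1, 1) the pool is (4, 6)
  run task-5 (needs (4, 6), free (4, 6)); after release of (2, 0) the pool is (6, 6)
  run task-3 (needs (6, 6), free (6, 6)); after release of (1, 2) the pool is (7, 8)
  run task-1 (needs (7, 8), free (7, 8)); after release of (0, 1) the pool is (7, 9)


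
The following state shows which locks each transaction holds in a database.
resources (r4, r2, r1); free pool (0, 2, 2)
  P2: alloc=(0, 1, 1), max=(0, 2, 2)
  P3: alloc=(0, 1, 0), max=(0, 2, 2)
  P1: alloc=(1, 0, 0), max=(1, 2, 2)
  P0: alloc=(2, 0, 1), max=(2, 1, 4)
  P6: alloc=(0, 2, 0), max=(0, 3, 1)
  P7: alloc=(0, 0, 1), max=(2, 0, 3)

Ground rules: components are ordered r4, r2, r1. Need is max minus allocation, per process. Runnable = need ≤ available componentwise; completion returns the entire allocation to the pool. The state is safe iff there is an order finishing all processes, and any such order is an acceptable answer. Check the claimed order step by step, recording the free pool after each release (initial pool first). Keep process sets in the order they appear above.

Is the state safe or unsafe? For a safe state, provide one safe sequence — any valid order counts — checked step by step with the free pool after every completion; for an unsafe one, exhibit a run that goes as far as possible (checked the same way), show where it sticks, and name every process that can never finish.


SAFE — a valid safe sequence is P6, P1, P2, P3, P0, P7.
Key observation: reading the order forward, P1 is the first process whose need (0, 2, 2) meets the free pool (0, 4, 2) exactly on a resource it requests.
Verifying each step:
  pool = (0, 2, 2)
  P6: need (0, 1, 1) fits (0, 2, 2); releases (0, 2, 0), pool now (0, 4, 2)
  P1: need (0, 2, 2) fits (0, 4, 2); releases (1, 0, 0), pool now (1, 4, 2)
  P2: need (0, 1, 1) fits (1, 4, 2); releases (0, 1, 1), pool now (1, 5, 3)
  P3: need (0, 1, 2) fits (1, 5, 3); releases (0, 1, 0), pool now (1, 6, 3)
  P0: need (0, 1, 3) fits (1, 6, 3); releases (2, 0, 1), pool now (3, 6, 4)
  P7: need (2, 0, 2) fits (3, 6, 4); releases (0, 0, 1), pool now (3, 6, 5)


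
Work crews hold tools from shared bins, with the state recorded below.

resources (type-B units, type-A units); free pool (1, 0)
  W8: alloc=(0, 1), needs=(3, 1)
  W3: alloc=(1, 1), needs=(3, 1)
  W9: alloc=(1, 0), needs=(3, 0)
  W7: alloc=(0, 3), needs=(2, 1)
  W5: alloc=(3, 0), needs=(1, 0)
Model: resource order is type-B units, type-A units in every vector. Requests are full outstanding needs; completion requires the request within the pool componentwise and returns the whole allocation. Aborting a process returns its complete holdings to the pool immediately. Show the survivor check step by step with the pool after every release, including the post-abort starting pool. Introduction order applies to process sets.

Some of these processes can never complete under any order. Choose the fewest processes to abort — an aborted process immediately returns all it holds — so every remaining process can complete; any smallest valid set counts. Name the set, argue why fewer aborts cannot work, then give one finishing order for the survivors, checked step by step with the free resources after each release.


Minimum abort set: W3.
Key observation: the deadlocked W8 becomes finishable only because W3 released (1, 1); it completes at step 2 below.
No smaller set exists: with zero aborts the deadlock remains.
The survivors complete as W5, W8, W7, W9. Verifying each step (starting from the post-abort pool):
  pool = (2, 1)
  W5: need (1, 0) fits (2, 1); releases (3, 0), pool now (5, 1)
  W8: need (3, 1) fits (5, 1); releases (0, 1), pool now (5, 2)
  W7: need (2, 1) fits (5, 2); releases (0, 3), pool now (5, 5)
  W9: need (3, 0) fits (5, 5); releases (1, 0), pool now (6, 5)


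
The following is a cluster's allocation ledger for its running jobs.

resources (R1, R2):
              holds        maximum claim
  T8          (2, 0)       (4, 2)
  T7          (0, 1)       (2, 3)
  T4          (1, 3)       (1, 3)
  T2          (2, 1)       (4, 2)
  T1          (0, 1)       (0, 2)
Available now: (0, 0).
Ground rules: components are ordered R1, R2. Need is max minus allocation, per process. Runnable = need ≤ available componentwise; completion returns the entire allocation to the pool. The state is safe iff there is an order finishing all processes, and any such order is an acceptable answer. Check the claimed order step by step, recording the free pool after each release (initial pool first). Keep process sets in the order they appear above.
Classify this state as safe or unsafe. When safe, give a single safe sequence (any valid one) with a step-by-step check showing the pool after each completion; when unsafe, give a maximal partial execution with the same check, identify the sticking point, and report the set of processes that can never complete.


UNSAFE.
Key observation: even finishing T4, T1 leaves just (1, 4) free — too little R1 for any of the remaining processes.
The run T4, T1 cannot be extended any further. Walking it through:
  pool = (0, 0)
  run T4 (needs (0, 0), free (0, 0)); after release of (1, 3) the pool is (1, 3)
  run T1 (needs (0, 1), free (1, 3)); after release of (0, 1) the pool is (1, 4)
  blocked: T8 wants (2, 2), pool (1, 4) — not enough R1
  blocked: T7 wants (2, 2), pool (1, 4) — not enough R1
  blocked: T2 wants (2, 1), pool (1, 4) — not enough R1
Processes that can never finish: T8, T7 and T2.


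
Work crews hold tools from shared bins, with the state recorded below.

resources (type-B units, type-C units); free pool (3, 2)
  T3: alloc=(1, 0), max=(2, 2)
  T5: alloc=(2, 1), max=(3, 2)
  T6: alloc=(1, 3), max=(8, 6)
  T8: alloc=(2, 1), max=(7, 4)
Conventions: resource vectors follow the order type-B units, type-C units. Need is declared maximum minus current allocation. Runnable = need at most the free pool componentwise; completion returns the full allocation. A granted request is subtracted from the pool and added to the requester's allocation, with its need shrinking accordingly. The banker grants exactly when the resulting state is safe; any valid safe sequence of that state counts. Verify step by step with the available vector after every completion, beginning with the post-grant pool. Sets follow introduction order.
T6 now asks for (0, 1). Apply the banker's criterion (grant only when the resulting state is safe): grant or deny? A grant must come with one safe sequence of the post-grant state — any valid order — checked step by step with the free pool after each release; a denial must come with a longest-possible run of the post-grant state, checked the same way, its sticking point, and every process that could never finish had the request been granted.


DENY: after the grant no complete ordering would exist.
Key observation: after T5, T3 the pool peaks at (6, 2), and each blocked process is short somewhere: T6 on type-B units; T8 on type-C units.
On the post-grant state, T5, T3 is a maximal run — nothing extends it. Check, step by step:
  pool = (3, 1)
  T5: need (1, 1) fits (3, 1); releases (2, 1), pool now (5, 2)
  T3: need (1, 2) fits (5, 2); releases (1, 0), pool now (6, 2)
  blocked: T6 wants (7, 2), pool (6, 2) — not enough type-B units
  blocked: T8 wants (5, 3), pool (6, 2) — not enough type-C units
Processes that could never finish after the grant: T6 and T8.


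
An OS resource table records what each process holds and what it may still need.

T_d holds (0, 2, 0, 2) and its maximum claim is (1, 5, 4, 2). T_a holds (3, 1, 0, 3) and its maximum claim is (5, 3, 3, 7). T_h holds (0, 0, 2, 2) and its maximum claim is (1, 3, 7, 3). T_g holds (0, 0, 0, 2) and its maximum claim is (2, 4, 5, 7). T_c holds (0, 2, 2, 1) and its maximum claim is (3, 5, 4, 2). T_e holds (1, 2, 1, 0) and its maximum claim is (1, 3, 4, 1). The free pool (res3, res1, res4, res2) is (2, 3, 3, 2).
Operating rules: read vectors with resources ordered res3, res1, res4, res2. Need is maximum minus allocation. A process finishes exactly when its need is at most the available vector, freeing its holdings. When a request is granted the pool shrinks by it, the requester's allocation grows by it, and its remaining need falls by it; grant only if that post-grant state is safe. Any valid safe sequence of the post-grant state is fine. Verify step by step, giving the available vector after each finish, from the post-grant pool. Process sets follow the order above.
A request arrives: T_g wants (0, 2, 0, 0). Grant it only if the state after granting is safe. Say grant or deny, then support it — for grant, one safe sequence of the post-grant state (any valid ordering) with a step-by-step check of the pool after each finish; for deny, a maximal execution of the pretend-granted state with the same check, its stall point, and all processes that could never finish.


GRANT: granting preserves safety; a valid post-grant sequence is T_e, T_d, T_c, T_g, T_h, T_a.
Key observation: with (2, 1, 3, 2) left after the transfer, T_e can run at once — the state stays safe.
Check on the post-grant state, step by step:
  pool = (2, 1, 3, 2)
  T_e needs (0, 1, 3, 1) <= (2, 1, 3, 2) -> finishes; pool += (1, 2, 1, 0) = (3, 3, 4, 2)
  T_d needs (1, 3, 4, 0) <= (3, 3, 4, 2) -> finishes; pool += (0, 2, 0, 2) = (3, 5, 4, 4)
  T_c needs (3, 3, 2, 1) <= (3, 5, 4, 4) -> finishes; pool += (0, 2, 2, 1) = (3, 7, 6, 5)
  T_g needs (2, 2, 5, 5) <= (3, 7, 6, 5) -> finishes; pool += (0, 2, 0, 2) = (3, 9, 6, 7)
  T_h needs (1, 3, 5, 1) <= (3, 9, 6, 7) -> finishes; pool += (0, 0, 2, 2) = (3, 9, 8, 9)
  T_a needs (2, 2, 3, 4) <= (3, 9, 8, 9) -> finishes; pool += (3, 1, 0, 3) = (6, 10, 8, 12)


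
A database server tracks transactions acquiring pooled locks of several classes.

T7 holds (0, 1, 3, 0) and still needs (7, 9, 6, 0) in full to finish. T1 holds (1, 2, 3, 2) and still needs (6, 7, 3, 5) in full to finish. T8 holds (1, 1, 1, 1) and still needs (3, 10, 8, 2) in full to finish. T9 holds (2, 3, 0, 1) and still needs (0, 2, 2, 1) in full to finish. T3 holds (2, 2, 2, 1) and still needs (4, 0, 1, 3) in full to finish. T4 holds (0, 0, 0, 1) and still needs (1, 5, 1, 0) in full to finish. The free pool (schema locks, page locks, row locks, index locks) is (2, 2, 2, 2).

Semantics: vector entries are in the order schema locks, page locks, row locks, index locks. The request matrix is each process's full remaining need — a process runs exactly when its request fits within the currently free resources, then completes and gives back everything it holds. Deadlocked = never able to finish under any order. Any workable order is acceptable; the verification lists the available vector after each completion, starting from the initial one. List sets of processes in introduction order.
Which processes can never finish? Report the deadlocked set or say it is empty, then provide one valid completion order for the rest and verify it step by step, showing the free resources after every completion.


Nothing here is deadlocked.
Key observation: beginning at T9, releases accumulate fast enough that every process eventually fits.
A valid finishing order for the others: T9, T3, T4, T1, T7, T8. Verifying each step:
  pool = (2, 2, 2, 2)
  T9 needs (0, 2, 2, 1) <= (2, 2, 2, 2) -> finishes; pool += (2, 3, 0, 1) = (4, 5, 2, 3)
  T3 needs (4, 0, 1, 3) <= (4, 5, 2, 3) -> finishes; pool += (2, 2, 2, 1) = (6, 7, 4, 4)
  T4 needs (1, 5, 1, 0) <= (6, 7, 4, 4) -> finishes; pool += (0, 0, 0, 1) = (6, 7, 4, 5)
  T1 needs (6, 7, 3, 5) <= (6, 7, 4, 5) -> finishes; pool += (1, 2, 3, 2) = (7, 9, 7, 7)
  T7 needs (7, 9, 6, 0) <= (7, 9, 7, 7) -> finishes; pool += (0, 1, 3, 0) = (7, 10, 10, 7)
  T8 needs (3, 10, 8, 2) <= (7, 10, 10, 7) -> finishes; pool += (1, 1, 1, 1) = (8, 11, 11, 8)


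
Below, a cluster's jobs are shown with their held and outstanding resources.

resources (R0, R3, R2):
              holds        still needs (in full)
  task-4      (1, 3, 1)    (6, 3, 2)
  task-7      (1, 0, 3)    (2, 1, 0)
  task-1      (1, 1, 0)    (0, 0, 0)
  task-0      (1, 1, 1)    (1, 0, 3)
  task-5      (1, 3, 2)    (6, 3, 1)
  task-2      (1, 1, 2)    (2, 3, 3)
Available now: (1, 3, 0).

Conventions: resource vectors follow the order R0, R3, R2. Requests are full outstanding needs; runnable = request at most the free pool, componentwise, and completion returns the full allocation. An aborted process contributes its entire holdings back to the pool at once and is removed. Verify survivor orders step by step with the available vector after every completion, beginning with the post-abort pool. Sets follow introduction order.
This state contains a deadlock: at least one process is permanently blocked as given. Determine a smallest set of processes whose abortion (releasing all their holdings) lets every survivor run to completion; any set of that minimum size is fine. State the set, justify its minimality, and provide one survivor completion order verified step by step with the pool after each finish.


Abort task-5.
Key observation: the deadlocked task-4 becomes finishable only because task-5 released (1, 3, 2); it completes at step 5 below.
Minimality: the empty abort set fails — the state is deadlocked as it stands.
Survivors finish in the order: task-7, task-2, task-1, task-0, task-4. Check, step by step (pool after the aborts first):
  pool = (2, 6, 2)
  run task-7 (needs (2, 1, 0), free (2, 6, 2)); after release of (1, 0, 3) the pool is (3, 6, 5)
  run task-2 (needs (2, 3, 3), free (3, 6, 5)); after release of (1, 1, 2) the pool is (4, 7, 7)
  run task-1 (needs (0, 0, 0), free (4, 7, 7)); after release of (1, 1, 0) the pool is (5, 8, 7)
  run task-0 (needs (1, 0, 3), free (5, 8, 7)); after release of (1, 1, 1) the pool is (6, 9, 8)
  run task-4 (needs (6, 3, 2), free (6, 9, 8)); after release of (1, 3, 1) the pool is (7, 12, 9)


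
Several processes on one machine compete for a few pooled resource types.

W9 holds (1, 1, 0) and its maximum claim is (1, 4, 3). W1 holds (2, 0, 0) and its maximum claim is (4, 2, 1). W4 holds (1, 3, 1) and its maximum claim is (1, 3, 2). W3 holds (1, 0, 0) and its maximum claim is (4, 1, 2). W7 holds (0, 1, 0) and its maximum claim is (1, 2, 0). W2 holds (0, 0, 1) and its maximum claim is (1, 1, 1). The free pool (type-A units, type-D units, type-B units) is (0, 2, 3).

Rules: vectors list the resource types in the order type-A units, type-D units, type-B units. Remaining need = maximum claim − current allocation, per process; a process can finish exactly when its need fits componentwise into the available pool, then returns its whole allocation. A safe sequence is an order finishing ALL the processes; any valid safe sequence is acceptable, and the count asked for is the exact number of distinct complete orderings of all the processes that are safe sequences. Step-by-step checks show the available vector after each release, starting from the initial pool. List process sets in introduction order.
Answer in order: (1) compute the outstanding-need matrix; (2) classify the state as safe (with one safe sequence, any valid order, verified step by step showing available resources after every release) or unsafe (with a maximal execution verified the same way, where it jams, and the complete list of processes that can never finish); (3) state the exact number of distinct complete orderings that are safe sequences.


(1) Outstanding need per process (order type-A units, type-D units, type-B units):
  W9: (0, 3, 3)
  W1: (2, 2, 1)
  W4: (0, 0, 1)
  W3: (3, 1, 2)
  W7: (1, 1, 0)
  W2: (1, 1, 0)
(2) SAFE, for example via the order W4, W7, W9, W2, W1, W3.
Key observation: reading the order forward, W7 is the first process whose need (1, 1, 0) meets the free pool (1, 5, 4) exactly on a resource it requests.
Verifying each step:
  pool = (0, 2, 3)
  W4 needs (0, 0, 1) <= (0, 2, 3) -> finishes; pool += (1, 3, 1) = (1, 5, 4)
  W7 needs (1, 1, 0) <= (1, 5, 4) -> finishes; pool += (0, 1, 0) = (1, 6, 4)
  W9 needs (0, 3, 3) <= (1, 6, 4) -> finishes; pool += (1, 1, 0) = (2, 7, 4)
  W2 needs (1, 1, 0) <= (2, 7, 4) -> finishes; pool += (0, 0, 1) = (2, 7, 5)
  W1 needs (2, 2, 1) <= (2, 7, 5) -> finishes; pool += (2, 0, 0) = (4, 7, 5)
  W3 needs (3, 1, 2) <= (4, 7, 5) -> finishes; pool += (1, 0, 0) = (5, 7, 5)
(3) Precisely 20 of the possible complete orderings are safe sequences.


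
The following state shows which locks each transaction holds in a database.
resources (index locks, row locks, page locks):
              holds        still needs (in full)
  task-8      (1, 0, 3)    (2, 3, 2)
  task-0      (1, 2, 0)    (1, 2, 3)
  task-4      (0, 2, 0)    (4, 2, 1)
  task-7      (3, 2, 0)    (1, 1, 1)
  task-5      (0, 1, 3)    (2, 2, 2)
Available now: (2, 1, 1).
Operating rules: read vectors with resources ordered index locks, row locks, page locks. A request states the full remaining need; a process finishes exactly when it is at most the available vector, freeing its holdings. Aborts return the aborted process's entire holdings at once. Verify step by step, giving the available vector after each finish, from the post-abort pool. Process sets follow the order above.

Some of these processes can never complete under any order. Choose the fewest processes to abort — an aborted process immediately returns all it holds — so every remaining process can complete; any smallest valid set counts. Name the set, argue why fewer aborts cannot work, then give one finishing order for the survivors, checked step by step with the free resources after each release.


The answer: abort task-5.
Key observation: aborting task-5 returns (0, 1, 3), and task-0 — hopeless before — runs at step 1 with the returned capacity in the pool.
Why nothing smaller works: aborting no one leaves the state deadlocked as given.
Survivors finish in the order: task-0, task-7, task-8, task-4. Verifying each step (pool after the aborts first):
  pool = (2, 2, 4)
  task-0 needs (1, 2, 3) <= (2, 2, 4) -> finishes; pool += (1, 2, 0) = (3, 4, 4)
  task-7 needs (1, 1, 1) <= (3, 4, 4) -> finishes; pool += (3, 2, 0) = (6, 6, 4)
  task-8 needs (2, 3, 2) <= (6, 6, 4) -> finishes; pool += (1, 0, 3) = (7, 6, 7)
  task-4 needs (4, 2, 1) <= (7, 6, 7) -> finishes; pool += (0, 2, 0) = (7, 8, 7)


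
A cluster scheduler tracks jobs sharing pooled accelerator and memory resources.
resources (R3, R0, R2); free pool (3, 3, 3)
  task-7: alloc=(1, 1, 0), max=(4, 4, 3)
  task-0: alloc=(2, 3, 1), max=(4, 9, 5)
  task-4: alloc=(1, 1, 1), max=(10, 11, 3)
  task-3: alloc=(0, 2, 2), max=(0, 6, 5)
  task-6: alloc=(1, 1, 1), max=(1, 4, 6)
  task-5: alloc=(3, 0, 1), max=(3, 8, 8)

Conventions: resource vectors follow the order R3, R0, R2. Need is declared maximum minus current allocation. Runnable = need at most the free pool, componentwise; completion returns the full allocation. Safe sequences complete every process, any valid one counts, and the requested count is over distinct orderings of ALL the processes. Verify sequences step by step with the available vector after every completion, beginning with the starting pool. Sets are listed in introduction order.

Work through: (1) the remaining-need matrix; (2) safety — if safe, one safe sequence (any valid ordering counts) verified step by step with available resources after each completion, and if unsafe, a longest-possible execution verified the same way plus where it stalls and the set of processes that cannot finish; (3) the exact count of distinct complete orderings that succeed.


(1) Need matrix, components ordered R3, R0, R2:
  task-7: (3, 3, 3)
  task-0: (2, 6, 4)
  task-4: (9, 10, 2)
  task-3: (0, 4, 3)
  task-6: (0, 3, 5)
  task-5: (0, 8, 7)
(2) SAFE. One safe sequence: task-7, task-3, task-0, task-6, task-5, task-4.
Key observation: at task-7 the run first touches a limit — (3, 3, 3) against (3, 3, 3), exact on a resource it actually requests.
Walking it through:
  pool = (3, 3, 3)
  task-7 needs (3, 3, 3) <= (3, 3, 3) -> finishes; pool += (1, 1, 0) = (4, 4, 3)
  task-3 needs (0, 4, 3) <= (4, 4, 3) -> finishes; pool += (0, 2, 2) = (4, 6, 5)
  task-0 needs (2, 6, 4) <= (4, 6, 5) -> finishes; pool += (2, 3, 1) = (6, 9, 6)
  task-6 needs (0, 3, 5) <= (6, 9, 6) -> finishes; pool += (1, 1, 1) = (7, 10, 7)
  task-5 needs (0, 8, 7) <= (7, 10, 7) -> finishes; pool += (3, 0, 1) = (10, 10, 8)
  task-4 needs (9, 10, 2) <= (10, 10, 8) -> finishes; pool += (1, 1, 1) = (11, 11, 9)
(3) Precisely 2 of the possible complete orderings are safe sequences.
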